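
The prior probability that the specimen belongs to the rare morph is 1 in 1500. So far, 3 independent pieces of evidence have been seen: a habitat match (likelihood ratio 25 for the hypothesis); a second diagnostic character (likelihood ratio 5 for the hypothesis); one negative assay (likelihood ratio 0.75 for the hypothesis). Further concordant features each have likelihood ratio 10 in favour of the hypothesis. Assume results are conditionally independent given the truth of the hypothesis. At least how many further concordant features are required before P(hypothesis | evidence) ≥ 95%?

3

Prior odds = (1/1500)/(1499/1500) = 1/1499.
Combined Bayes factor of the evidence already in hand = 25 × 5 × 0.75 = 93.75.
Odds after that evidence = (1/1499) × 93.75 = 375/5996.
Target odds = 0.95/0.05 = 19.
Need 10ⁿ ≥ 19 ÷ (375/5996) = 113924/375.
10² = 100 falls short of 113924/375 but 10³ = 1000 reaches it, so n = 3.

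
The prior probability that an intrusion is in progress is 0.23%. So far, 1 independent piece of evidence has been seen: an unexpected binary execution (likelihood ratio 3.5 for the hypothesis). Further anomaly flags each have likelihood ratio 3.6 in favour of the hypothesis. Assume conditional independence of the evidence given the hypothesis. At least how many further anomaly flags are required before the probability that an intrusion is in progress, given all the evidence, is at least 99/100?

8

Prior odds = 0.0023/0.9977 = 23/9977.
Bayes factor of the evidence already in hand = 3.5.
Odds after that evidence = (23/9977) × 3.5 = 161/19954.
Target odds = 0.99/0.01 = 99.
Need 3.6ⁿ ≥ 99 ÷ (161/19954) = 1975446/161.
3.6⁷ = 612220032/78125 falls short of 1975446/161 but 3.6⁸ ≈28211.1 reaches it, so n = 8.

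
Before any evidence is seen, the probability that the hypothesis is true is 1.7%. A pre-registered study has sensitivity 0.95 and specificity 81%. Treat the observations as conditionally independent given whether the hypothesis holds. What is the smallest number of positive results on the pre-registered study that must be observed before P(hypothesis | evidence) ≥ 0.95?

Prior odds: 0.017 ÷ 0.983 = 17/983.
False-positive rate = 1 − 0.81 = 0.19; likelihood ratio of a positive = 0.95/0.19 = 5.
Target posterior odds = 0.95/0.05 = 19.
Require 5ⁿ ≥ 19 ÷ (17/983) = 18677/17.
5⁴ = 625 falls short of 18677/17 but 5⁵ = 3125 reaches it, so n = 5.

5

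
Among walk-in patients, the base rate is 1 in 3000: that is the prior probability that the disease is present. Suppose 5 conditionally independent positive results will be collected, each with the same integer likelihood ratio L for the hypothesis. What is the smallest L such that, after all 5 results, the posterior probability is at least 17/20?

Prior odds = (1/3000)/(2999/3000) = 1/2999.
Target odds = 0.85/0.15 = 17/3.
Need L⁵ ≥ 17/3 ÷ (1/2999) = 50983/3.
7⁵ = 16807 < 50983/3 ≤ 32768 = 8⁵, so L = 8.

8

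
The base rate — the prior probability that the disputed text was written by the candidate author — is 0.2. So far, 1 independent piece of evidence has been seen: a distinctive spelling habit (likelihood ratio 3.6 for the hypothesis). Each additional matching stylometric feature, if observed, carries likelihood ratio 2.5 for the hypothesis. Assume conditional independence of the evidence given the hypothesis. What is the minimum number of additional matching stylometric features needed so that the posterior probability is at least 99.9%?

Prior odds = 0.2/0.8 = 0.25.
Bayes factor of the evidence already in hand = 3.6.
Odds after that evidence = 0.25 × 3.6 = 0.9.
Target odds = 0.999/0.001 = 999.
Need 2.5ⁿ ≥ 999 ÷ 0.9 = 1110.
2.5⁷ = 610.3515625 falls short of 1110 but 2.5⁸ = 390625/256 reaches it, so n = 8.

8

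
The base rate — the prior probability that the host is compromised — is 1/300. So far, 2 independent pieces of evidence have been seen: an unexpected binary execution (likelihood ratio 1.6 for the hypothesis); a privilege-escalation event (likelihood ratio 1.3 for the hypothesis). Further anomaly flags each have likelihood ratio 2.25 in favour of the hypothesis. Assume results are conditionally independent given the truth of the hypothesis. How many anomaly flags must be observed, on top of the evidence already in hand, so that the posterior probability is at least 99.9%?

15

Prior odds = (1/300)/(299/300) = 1/299.
Combined Bayes factor of the evidence already in hand = 1.6 × 1.3 = 2.08.
Odds after that evidence = (1/299) × 2.08 = 4/575.
Target odds = 0.999/0.001 = 999.
Need 2.25ⁿ ≥ 999 ÷ (4/575) = 143606.25.
2.25¹⁴ ≈85222.7 falls short of 143606.25 but 2.25¹⁵ ≈191751 reaches it, so n = 15.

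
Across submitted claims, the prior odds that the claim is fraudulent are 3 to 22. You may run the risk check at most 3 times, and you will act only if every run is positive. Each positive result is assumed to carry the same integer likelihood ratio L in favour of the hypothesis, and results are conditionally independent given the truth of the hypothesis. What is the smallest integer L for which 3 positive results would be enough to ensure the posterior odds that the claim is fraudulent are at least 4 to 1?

4

Prior odds = 3/22.
Target odds = 4.
Need L³ ≥ 4 ÷ (3/22) = 88/3.
3³ = 27 < 88/3 ≤ 64 = 4³, so L = 4.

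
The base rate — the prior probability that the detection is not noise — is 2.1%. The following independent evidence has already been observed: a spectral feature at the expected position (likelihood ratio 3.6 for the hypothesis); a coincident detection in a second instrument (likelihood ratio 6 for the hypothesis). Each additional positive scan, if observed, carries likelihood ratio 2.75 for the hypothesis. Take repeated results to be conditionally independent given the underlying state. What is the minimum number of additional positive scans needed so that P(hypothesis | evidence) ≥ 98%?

Prior odds = 0.021/0.979 = 21/979.
Combined Bayes factor of the evidence already in hand = 3.6 × 6 = 21.6.
Odds after that evidence = (21/979) × 21.6 = 2268/4895.
Target odds = 0.98/0.02 = 49.
Need 2.75ⁿ ≥ 49 ÷ (2268/4895) = 34265/324.
2.75⁴ = 57.19140625 falls short of 34265/324 but 2.75⁵ = 161051/1024 reaches it, so n = 5.

5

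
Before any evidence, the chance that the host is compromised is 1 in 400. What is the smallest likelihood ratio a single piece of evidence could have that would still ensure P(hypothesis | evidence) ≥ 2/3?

Prior odds = 0.0025/0.9975 = 1/399.
Target odds = (2/3)/(1/3) = 2.
Required Bayes factor = 2 ÷ (1/399) = 798.

798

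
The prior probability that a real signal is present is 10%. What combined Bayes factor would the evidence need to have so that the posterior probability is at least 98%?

Prior odds = 0.1/0.9 = 1/9.
Target odds = 0.98/0.02 = 49.
Required Bayes factor = 49 ÷ (1/9) = 441.

441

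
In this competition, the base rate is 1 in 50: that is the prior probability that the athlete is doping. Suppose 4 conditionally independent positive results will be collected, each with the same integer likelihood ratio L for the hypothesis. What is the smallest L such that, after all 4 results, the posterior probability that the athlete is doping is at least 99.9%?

15

Prior odds = 0.02/0.98 = 1/49.
Target odds = 0.999/0.001 = 999.
Need L⁴ ≥ 999 ÷ (1/49) = 48951.
14⁴ = 38416 < 48951 ≤ 50625 = 15⁴, so L = 15.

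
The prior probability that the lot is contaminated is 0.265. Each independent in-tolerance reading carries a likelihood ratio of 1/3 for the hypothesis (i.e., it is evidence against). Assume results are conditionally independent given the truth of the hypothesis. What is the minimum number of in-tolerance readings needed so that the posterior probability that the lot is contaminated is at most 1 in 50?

3

Prior odds: 0.265 ÷ 0.735 = 53/147.
Likelihood ratio per in-tolerance reading = 1/3.
Target posterior odds = 0.02/0.98 = 1/49.
Require (1/3)ⁿ ≤ 1/49 ÷ (53/147) = 3/53.
(1/3)² = 1/9 is still above 3/53 but (1/3)³ = 1/27 is at or below it, so n = 3.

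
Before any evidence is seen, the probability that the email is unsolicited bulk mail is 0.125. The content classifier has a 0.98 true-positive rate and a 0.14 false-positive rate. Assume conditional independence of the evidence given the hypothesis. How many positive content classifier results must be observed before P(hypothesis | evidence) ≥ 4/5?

Prior odds = 0.125/0.875 = 1/7.
Likelihood ratio of a positive result = 0.98/0.14 = 7.
Target odds: 0.8 ÷ 0.2 = 4.
Need (1/7) × 7ⁿ ≥ 4, i.e. 7ⁿ ≥ 28.
7¹ = 7 falls short of 28 but 7² = 49 reaches it, so n = 2.

2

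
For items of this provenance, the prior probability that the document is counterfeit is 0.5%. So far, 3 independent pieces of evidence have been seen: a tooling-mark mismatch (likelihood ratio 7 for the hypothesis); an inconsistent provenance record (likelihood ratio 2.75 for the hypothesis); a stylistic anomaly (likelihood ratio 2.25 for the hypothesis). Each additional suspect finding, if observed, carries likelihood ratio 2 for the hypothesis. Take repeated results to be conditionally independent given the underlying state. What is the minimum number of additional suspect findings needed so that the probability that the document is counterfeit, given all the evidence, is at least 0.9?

Prior odds = 0.005/0.995 = 1/199.
Combined Bayes factor of the evidence already in hand = 7 × 2.75 × 2.25 = 43.3125.
Odds after that evidence = (1/199) × 43.3125 = 693/3184.
Target odds = 0.9/0.1 = 9.
Need 2ⁿ ≥ 9 ÷ (693/3184) = 3184/77.
2⁵ = 32 falls short of 3184/77 but 2⁶ = 64 reaches it, so n = 6.

6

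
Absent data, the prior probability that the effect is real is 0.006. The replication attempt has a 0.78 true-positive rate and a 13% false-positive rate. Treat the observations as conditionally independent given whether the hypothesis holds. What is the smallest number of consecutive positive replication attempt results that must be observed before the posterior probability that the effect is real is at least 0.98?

Prior odds: 0.006 ÷ 0.994 = 3/497.
Likelihood ratio of a positive result = 0.78/0.13 = 6.
Target odds: 0.98 ÷ 0.02 = 49.
Need (3/497) × 6ⁿ ≥ 49, i.e. 6ⁿ ≥ 24353/3.
6⁵ = 7776 falls short of 24353/3 but 6⁶ = 46656 reaches it, so n = 6.

6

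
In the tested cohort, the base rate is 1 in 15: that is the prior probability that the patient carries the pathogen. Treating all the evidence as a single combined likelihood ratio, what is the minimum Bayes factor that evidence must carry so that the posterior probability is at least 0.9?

126

Prior odds = (1/15)/(14/15) = 1/14.
Target odds = 0.9/0.1 = 9.
Required Bayes factor = 9 ÷ (1/14) = 126.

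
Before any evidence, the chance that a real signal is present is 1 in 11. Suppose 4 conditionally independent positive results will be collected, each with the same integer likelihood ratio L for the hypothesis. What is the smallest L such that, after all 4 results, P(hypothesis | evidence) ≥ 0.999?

Prior odds = (1/11)/(10/11) = 0.1.
Target odds = 0.999/0.001 = 999.
Need L⁴ ≥ 999 ÷ 0.1 = 9990.
9⁴ = 6561 < 9990 ≤ 10000 = 10⁴, so L = 10.

10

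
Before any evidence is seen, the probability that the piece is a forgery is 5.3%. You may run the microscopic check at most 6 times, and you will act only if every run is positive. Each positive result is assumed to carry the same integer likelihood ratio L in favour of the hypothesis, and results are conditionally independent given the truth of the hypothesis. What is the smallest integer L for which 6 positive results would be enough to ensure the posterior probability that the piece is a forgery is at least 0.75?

Prior odds = 0.053/0.947 = 53/947.
Target odds = 0.75/0.25 = 3.
Need L⁶ ≥ 3 ÷ (53/947) = 2841/53.
1⁶ = 1 < 2841/53 ≤ 64 = 2⁶, so L = 2.

2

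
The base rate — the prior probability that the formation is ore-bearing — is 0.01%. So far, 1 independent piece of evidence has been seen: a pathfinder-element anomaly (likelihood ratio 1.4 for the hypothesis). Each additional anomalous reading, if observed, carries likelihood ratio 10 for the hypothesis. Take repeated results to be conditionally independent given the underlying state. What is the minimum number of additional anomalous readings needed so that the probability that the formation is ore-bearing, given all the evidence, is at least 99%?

6

Prior odds = 0.0001/0.9999 = 1/9999.
Bayes factor of the evidence already in hand = 1.4.
Odds after that evidence = (1/9999) × 1.4 = 7/49995.
Target odds = 0.99/0.01 = 99.
Need 10ⁿ ≥ 99 ÷ (7/49995) = 4949505/7.
10⁵ = 100000 falls short of 4949505/7 but 10⁶ = 1000000 reaches it, so n = 6.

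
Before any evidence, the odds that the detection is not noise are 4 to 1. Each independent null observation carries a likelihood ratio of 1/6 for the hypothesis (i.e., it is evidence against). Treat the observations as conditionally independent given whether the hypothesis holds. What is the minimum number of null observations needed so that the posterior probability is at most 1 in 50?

Prior odds = 4.
Likelihood ratio per null observation = 1/6.
Target odds: 0.02 ÷ 0.98 = 1/49.
Require (1/6)ⁿ ≤ 1/49 ÷ 4 = 1/196.
(1/6)² = 1/36 is still above 1/196 but (1/6)³ = 1/216 is at or below it, so n = 3.

3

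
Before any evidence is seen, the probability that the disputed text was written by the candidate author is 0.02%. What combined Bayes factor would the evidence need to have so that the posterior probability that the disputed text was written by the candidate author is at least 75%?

14997

Prior odds = 0.0002/0.9998 = 1/4999.
Target odds = 0.75/0.25 = 3.
Required Bayes factor = 3 ÷ (1/4999) = 14997.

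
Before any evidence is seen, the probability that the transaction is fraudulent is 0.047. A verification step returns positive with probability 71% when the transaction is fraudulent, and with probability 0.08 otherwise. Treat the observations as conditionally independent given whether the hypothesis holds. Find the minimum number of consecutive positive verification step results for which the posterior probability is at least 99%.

Prior odds = 0.047/0.953 = 47/953.
Likelihood ratio of a positive result = 0.71/0.08 = 8.875.
Target odds: 0.99 ÷ 0.01 = 99.
Need (47/953) × 8.875ⁿ ≥ 99, i.e. 8.875ⁿ ≥ 94347/47.
8.875³ = 357911/512 falls short of 94347/47 but 8.875⁴ = 25411681/4096 reaches it, so n = 4.

4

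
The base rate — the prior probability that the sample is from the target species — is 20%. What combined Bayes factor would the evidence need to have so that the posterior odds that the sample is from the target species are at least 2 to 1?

Prior odds = 0.2/0.8 = 0.25.
Target odds = 2.
Required Bayes factor = 2 ÷ 0.25 = 8.

8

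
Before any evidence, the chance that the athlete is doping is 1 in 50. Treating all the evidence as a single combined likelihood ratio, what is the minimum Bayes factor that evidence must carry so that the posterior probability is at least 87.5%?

343

Prior odds = 0.02/0.98 = 1/49.
Target odds = 0.875/0.125 = 7.
Required Bayes factor = 7 ÷ (1/49) = 343.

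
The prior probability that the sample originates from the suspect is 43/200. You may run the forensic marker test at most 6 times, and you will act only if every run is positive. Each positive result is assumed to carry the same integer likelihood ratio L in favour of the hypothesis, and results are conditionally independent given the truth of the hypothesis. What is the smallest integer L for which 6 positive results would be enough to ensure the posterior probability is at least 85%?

Prior odds = 0.215/0.785 = 43/157.
Target odds = 0.85/0.15 = 17/3.
Need L⁶ ≥ 17/3 ÷ (43/157) = 2669/129.
1⁶ = 1 < 2669/129 ≤ 64 = 2⁶, so L = 2.

2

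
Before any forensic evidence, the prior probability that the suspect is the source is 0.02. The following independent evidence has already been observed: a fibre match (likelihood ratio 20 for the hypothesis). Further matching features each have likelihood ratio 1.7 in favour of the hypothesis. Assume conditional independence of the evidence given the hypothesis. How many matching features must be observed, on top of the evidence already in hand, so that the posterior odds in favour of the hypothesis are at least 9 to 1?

6

Prior odds = 0.02/0.98 = 1/49.
Bayes factor of the evidence already in hand = 20.
Odds after that evidence = (1/49) × 20 = 20/49.
Target odds = 9.
Need 1.7ⁿ ≥ 9 ÷ (20/49) = 22.05.
1.7⁵ = 1419857/100000 falls short of 22.05 but 1.7⁶ = 24137569/1000000 reaches it, so n = 6.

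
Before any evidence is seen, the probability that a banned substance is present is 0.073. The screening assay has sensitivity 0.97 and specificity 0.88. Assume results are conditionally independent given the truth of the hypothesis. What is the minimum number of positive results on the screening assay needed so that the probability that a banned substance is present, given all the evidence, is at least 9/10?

3

Prior odds = 0.073/0.927 = 73/927.
False-positive rate = 1 − 0.88 = 0.12; likelihood ratio of a positive = 0.97/0.12 = 97/12.
Target odds: 0.9 ÷ 0.1 = 9.
Need (73/927) × (97/12)ⁿ ≥ 9, i.e. (97/12)ⁿ ≥ 8343/73.
(97/12)² = 9409/144 falls short of 8343/73 but (97/12)³ = 912673/1728 reaches it, so n = 3.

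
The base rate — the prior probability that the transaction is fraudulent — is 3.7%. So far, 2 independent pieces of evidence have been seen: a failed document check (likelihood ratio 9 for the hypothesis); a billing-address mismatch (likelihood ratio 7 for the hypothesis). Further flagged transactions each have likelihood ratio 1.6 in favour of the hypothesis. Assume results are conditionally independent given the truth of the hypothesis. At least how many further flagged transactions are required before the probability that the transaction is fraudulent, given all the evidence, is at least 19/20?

Prior odds = 0.037/0.963 = 37/963.
Combined Bayes factor of the evidence already in hand = 9 × 7 = 63.
Odds after that evidence = (37/963) × 63 = 259/107.
Target odds = 0.95/0.05 = 19.
Need 1.6ⁿ ≥ 19 ÷ (259/107) = 2033/259.
1.6⁴ = 6.5536 falls short of 2033/259 but 1.6⁵ = 10.48576 reaches it, so n = 5.

5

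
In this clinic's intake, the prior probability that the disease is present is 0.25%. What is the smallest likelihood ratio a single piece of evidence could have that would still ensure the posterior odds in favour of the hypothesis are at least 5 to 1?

1995

Prior odds = 0.0025/0.9975 = 1/399.
Target odds = 5.
Required Bayes factor = 5 ÷ (1/399) = 1995.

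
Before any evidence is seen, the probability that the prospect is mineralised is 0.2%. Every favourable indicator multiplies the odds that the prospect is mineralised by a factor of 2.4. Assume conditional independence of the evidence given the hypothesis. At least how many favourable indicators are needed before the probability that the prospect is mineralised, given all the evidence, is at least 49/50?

Prior odds: 0.002 ÷ 0.998 = 1/499.
Likelihood ratio per favourable indicator = 2.4.
Target odds: 0.98 ÷ 0.02 = 49.
Need (1/499) × 2.4ⁿ ≥ 49, i.e. 2.4ⁿ ≥ 24451.
2.4¹¹ ≈15216.8 falls short of 24451 but 2.4¹² ≈36520.3 reaches it, so n = 12.

12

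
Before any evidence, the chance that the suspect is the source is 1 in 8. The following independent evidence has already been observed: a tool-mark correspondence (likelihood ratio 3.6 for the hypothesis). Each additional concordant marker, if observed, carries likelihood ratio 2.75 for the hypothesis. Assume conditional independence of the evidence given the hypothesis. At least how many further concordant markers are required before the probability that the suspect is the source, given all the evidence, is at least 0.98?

5

Prior odds = 0.125/0.875 = 1/7.
Bayes factor of the evidence already in hand = 3.6.
Odds after that evidence = (1/7) × 3.6 = 18/35.
Target odds = 0.98/0.02 = 49.
Need 2.75ⁿ ≥ 49 ÷ (18/35) = 1715/18.
2.75⁴ = 57.19140625 falls short of 1715/18 but 2.75⁵ = 161051/1024 reaches it, so n = 5.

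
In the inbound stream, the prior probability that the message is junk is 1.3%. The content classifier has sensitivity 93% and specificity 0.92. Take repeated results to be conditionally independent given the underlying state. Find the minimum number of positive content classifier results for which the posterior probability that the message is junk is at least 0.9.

3

Prior odds = 0.013/0.987 = 13/987.
False-positive rate = 1 − 0.92 = 0.08; likelihood ratio of a positive = 0.93/0.08 = 11.625.
Target posterior odds = 0.9/0.1 = 9.
Need (13/987) × 11.625ⁿ ≥ 9, i.e. 11.625ⁿ ≥ 8883/13.
11.625² = 135.140625 falls short of 8883/13 but 11.625³ = 804357/512 reaches it, so n = 3.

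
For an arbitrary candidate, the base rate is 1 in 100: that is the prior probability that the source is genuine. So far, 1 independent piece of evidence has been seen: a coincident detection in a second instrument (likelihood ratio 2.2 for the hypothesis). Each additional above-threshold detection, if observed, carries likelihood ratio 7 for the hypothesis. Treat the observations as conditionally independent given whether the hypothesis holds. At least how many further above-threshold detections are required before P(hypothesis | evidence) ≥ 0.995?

5

Prior odds = 0.01/0.99 = 1/99.
Bayes factor of the evidence already in hand = 2.2.
Odds after that evidence = (1/99) × 2.2 = 1/45.
Target odds = 0.995/0.005 = 199.
Need 7ⁿ ≥ 199 ÷ (1/45) = 8955.
7⁴ = 2401 falls short of 8955 but 7⁵ = 16807 reaches it, so n = 5.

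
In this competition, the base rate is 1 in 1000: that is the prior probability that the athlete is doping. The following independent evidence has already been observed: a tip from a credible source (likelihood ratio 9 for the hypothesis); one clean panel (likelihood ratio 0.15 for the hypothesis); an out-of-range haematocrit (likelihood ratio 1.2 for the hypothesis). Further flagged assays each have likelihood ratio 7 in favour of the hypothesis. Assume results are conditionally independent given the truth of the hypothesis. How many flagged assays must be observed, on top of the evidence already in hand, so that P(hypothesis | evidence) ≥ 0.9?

5

Prior odds = 0.001/0.999 = 1/999.
Combined Bayes factor of the evidence already in hand = 9 × 0.15 × 1.2 = 1.62.
Odds after that evidence = (1/999) × 1.62 = 3/1850.
Target odds = 0.9/0.1 = 9.
Need 7ⁿ ≥ 9 ÷ (3/1850) = 5550.
7⁴ = 2401 falls short of 5550 but 7⁵ = 16807 reaches it, so n = 5.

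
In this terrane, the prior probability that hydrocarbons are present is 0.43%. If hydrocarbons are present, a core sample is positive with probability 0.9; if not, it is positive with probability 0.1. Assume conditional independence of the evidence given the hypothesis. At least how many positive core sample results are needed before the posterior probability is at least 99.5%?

5

Prior odds = 0.0043/0.9957 = 43/9957.
Likelihood ratio of a positive = 0.9/0.1 = 9.
Target posterior odds = 0.995/0.005 = 199.
Need (43/9957) × 9ⁿ ≥ 199, i.e. 9ⁿ ≥ 1981443/43.
9⁴ = 6561 falls short of 1981443/43 but 9⁵ = 59049 reaches it, so n = 5.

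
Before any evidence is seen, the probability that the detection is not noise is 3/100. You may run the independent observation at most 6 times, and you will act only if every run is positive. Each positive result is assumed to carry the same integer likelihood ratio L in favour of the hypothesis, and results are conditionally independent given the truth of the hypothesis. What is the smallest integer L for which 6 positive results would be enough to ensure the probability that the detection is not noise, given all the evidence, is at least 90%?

Prior odds = 0.03/0.97 = 3/97.
Target odds = 0.9/0.1 = 9.
Need L⁶ ≥ 9 ÷ (3/97) = 291.
2⁶ = 64 < 291 ≤ 729 = 3⁶, so L = 3.

3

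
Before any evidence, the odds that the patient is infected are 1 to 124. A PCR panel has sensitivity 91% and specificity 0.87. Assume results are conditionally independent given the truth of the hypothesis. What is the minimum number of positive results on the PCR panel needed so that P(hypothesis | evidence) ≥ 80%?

Prior odds = 1/124.
False-positive rate = 1 − 0.87 = 0.13; likelihood ratio of a positive = 0.91/0.13 = 7.
Target posterior odds = 0.8/0.2 = 4.
Need (1/124) × 7ⁿ ≥ 4, i.e. 7ⁿ ≥ 496.
7³ = 343 falls short of 496 but 7⁴ = 2401 reaches it, so n = 4.

4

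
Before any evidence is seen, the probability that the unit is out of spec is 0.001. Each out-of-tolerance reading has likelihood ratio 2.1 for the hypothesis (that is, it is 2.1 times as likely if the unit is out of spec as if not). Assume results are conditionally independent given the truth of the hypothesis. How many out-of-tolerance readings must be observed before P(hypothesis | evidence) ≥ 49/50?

15

Prior odds: 0.001 ÷ 0.999 = 1/999.
Likelihood ratio per out-of-tolerance reading = 2.1.
Target posterior odds = 0.98/0.02 = 49.
Require 2.1ⁿ ≥ 49 ÷ (1/999) = 48951.
2.1¹⁴ ≈32439.2 falls short of 48951 but 2.1¹⁵ ≈68122.3 reaches it, so n = 15.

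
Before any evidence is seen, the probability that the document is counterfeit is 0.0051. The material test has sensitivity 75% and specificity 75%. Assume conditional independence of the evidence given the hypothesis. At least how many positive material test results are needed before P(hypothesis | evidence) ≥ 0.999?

Prior odds: 0.0051 ÷ 0.9949 = 51/9949.
False-positive rate = 1 − 0.75 = 0.25; likelihood ratio of a positive = 0.75/0.25 = 3.
Target posterior odds = 0.999/0.001 = 999.
Require 3ⁿ ≥ 999 ÷ (51/9949) = 3313017/17.
3¹¹ = 177147 falls short of 3313017/17 but 3¹² = 531441 reaches it, so n = 12.

12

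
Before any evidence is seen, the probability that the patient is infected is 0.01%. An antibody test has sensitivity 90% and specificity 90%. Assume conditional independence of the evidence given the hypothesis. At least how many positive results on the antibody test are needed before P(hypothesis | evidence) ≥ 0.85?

5

Prior odds = 0.0001/0.9999 = 1/9999.
False-positive rate = 1 − 0.9 = 0.1; likelihood ratio of a positive = 0.9/0.1 = 9.
Target posterior odds = 0.85/0.15 = 17/3.
Need (1/9999) × 9ⁿ ≥ 17/3, i.e. 9ⁿ ≥ 56661.
9⁴ = 6561 falls short of 56661 but 9⁵ = 59049 reaches it, so n = 5.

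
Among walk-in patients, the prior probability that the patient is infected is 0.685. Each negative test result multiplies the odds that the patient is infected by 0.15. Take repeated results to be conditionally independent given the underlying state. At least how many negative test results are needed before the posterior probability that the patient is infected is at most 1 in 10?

Prior odds = 0.685/0.315 = 137/63.
Likelihood ratio per negative test result = 0.15.
Target posterior odds = 0.1/0.9 = 1/9.
Need (137/63) × 0.15ⁿ ≤ 1/9, i.e. 0.15ⁿ ≤ 7/137.
0.15¹ = 0.15 is still above 7/137 but 0.15² = 0.0225 is at or below it, so n = 2.

2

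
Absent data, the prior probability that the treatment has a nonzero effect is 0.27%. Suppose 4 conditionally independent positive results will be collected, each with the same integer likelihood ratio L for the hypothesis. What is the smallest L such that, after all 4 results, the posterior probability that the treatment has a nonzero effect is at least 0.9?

8

Prior odds = 0.0027/0.9973 = 27/9973.
Target odds = 0.9/0.1 = 9.
Need L⁴ ≥ 9 ÷ (27/9973) = 9973/3.
7⁴ = 2401 < 9973/3 ≤ 4096 = 8⁴, so L = 8.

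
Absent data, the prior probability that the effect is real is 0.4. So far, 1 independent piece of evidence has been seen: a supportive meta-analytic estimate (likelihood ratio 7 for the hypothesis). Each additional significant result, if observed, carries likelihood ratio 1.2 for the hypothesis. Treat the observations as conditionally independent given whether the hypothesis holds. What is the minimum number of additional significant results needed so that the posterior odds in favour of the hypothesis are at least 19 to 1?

Prior odds = 0.4/0.6 = 2/3.
Bayes factor of the evidence already in hand = 7.
Odds after that evidence = (2/3) × 7 = 14/3.
Target odds = 19.
Need 1.2ⁿ ≥ 19 ÷ (14/3) = 57/14.
1.2⁷ = 279936/78125 falls short of 57/14 but 1.2⁸ = 1679616/390625 reaches it, so n = 8.

8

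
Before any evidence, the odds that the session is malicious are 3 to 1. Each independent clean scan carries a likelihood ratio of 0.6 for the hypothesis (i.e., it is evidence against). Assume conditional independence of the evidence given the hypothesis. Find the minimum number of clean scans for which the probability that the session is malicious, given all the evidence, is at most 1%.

Prior odds = 3.
Likelihood ratio per clean scan = 0.6.
Target odds: 0.01 ÷ 0.99 = 1/99.
Require 0.6ⁿ ≤ 1/99 ÷ 3 = 1/297.
0.6¹¹ = 177147/48828125 is still above 1/297 but 0.6¹² = 531441/244140625 is at or below it, so n = 12.

12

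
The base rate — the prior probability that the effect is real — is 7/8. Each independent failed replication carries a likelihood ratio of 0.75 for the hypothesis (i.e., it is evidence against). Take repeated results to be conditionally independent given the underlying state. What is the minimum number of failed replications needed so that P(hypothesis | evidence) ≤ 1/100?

Prior odds = 0.875/0.125 = 7.
Likelihood ratio per failed replication = 0.75.
Target posterior odds = 0.01/0.99 = 1/99.
Need 7 × 0.75ⁿ ≤ 1/99, i.e. 0.75ⁿ ≤ 1/693.
0.75²² ≈0.00178381 is still above 1/693 but 0.75²³ ≈0.00133786 is at or below it, so n = 23.

23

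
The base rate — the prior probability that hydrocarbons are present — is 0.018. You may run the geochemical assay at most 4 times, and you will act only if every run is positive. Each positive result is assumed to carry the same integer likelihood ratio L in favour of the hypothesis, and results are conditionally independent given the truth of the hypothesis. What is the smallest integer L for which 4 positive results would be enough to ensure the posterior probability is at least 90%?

5

Prior odds = 0.018/0.982 = 9/491.
Target odds = 0.9/0.1 = 9.
Need L⁴ ≥ 9 ÷ (9/491) = 491.
4⁴ = 256 < 491 ≤ 625 = 5⁴, so L = 5.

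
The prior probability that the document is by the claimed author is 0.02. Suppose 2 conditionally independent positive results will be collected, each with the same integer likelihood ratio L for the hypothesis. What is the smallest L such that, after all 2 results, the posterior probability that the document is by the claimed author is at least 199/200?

99

Prior odds = 0.02/0.98 = 1/49.
Target odds = 0.995/0.005 = 199.
Need L² ≥ 199 ÷ (1/49) = 9751.
98² = 9604 < 9751 ≤ 9801 = 99², so L = 99.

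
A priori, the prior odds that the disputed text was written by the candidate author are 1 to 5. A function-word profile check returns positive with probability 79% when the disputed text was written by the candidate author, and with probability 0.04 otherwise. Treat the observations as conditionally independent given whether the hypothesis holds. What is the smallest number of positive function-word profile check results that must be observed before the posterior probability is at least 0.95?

2

Prior odds = 0.2.
Likelihood ratio of a positive result = 0.79/0.04 = 19.75.
Target posterior odds = 0.95/0.05 = 19.
Require 19.75ⁿ ≥ 19 ÷ 0.2 = 95.
19.75¹ = 19.75 falls short of 95 but 19.75² = 390.0625 reaches it, so n = 2.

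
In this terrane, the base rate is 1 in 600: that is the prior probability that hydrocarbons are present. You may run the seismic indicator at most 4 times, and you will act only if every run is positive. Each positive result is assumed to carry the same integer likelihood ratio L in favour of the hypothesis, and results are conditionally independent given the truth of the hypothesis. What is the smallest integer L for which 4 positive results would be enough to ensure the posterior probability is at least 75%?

Prior odds = (1/600)/(599/600) = 1/599.
Target odds = 0.75/0.25 = 3.
Need L⁴ ≥ 3 ÷ (1/599) = 1797.
6⁴ = 1296 < 1797 ≤ 2401 = 7⁴, so L = 7.

7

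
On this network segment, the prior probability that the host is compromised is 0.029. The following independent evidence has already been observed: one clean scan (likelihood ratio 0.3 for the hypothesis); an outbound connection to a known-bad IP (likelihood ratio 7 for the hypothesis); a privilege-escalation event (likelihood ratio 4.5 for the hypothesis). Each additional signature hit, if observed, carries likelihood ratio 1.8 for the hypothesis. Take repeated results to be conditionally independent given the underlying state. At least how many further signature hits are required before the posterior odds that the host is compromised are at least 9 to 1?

6

Prior odds = 0.029/0.971 = 29/971.
Combined Bayes factor of the evidence already in hand = 0.3 × 7 × 4.5 = 9.45.
Odds after that evidence = (29/971) × 9.45 = 5481/19420.
Target odds = 9.
Need 1.8ⁿ ≥ 9 ÷ (5481/19420) = 19420/609.
1.8⁵ = 18.89568 falls short of 19420/609 but 1.8⁶ = 531441/15625 reaches it, so n = 6.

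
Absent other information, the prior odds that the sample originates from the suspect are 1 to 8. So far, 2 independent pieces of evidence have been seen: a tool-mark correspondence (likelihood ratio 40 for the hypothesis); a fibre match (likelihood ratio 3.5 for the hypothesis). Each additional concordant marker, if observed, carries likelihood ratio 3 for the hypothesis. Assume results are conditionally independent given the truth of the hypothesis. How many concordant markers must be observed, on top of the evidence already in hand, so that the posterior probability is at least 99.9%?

4

Prior odds = 0.125.
Combined Bayes factor of the evidence already in hand = 40 × 3.5 = 140.
Odds after that evidence = 0.125 × 140 = 17.5.
Target odds = 0.999/0.001 = 999.
Need 3ⁿ ≥ 999 ÷ 17.5 = 1998/35.
3³ = 27 falls short of 1998/35 but 3⁴ = 81 reaches it, so n = 4.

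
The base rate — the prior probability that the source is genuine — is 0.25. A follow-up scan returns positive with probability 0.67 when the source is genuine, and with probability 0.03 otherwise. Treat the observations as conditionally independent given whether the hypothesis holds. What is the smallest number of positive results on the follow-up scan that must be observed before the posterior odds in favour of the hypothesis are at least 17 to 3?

1

Prior odds = 0.25/0.75 = 1/3.
Likelihood ratio of a positive result = 0.67/0.03 = 67/3.
Target odds = 17/3.
Require (67/3)ⁿ ≥ 17/3 ÷ (1/3) = 17.
(67/3)¹ = 67/3, which meets the required 17; so n = 1.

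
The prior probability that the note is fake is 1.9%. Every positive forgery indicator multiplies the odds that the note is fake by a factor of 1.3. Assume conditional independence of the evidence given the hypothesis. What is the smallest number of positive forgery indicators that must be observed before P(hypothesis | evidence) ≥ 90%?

Prior odds: 0.019 ÷ 0.981 = 19/981.
Likelihood ratio per positive forgery indicator = 1.3.
Target odds: 0.9 ÷ 0.1 = 9.
Require 1.3ⁿ ≥ 9 ÷ (19/981) = 8829/19.
1.3²³ ≈417.539 falls short of 8829/19 but 1.3²⁴ ≈542.801 reaches it, so n = 24.

24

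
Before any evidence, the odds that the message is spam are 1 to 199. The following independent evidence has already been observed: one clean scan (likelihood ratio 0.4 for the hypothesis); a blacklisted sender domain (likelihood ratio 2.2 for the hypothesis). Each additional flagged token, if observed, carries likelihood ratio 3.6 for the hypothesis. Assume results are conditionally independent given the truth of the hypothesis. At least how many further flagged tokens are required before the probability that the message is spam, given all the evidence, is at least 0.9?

Prior odds = 1/199.
Combined Bayes factor of the evidence already in hand = 0.4 × 2.2 = 0.88.
Odds after that evidence = (1/199) × 0.88 = 22/4975.
Target odds = 0.9/0.1 = 9.
Need 3.6ⁿ ≥ 9 ÷ (22/4975) = 44775/22.
3.6⁵ = 604.66176 falls short of 44775/22 but 3.6⁶ = 34012224/15625 reaches it, so n = 6.

6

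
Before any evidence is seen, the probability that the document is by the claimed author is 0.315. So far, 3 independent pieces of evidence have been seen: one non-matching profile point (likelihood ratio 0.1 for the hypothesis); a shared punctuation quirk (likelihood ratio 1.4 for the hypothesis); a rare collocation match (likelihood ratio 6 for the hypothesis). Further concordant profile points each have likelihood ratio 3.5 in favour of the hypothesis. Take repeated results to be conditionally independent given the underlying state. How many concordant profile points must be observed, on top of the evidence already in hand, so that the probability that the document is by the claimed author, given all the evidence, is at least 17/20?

Prior odds = 0.315/0.685 = 63/137.
Combined Bayes factor of the evidence already in hand = 0.1 × 1.4 × 6 = 0.84.
Odds after that evidence = (63/137) × 0.84 = 1323/3425.
Target odds = 0.85/0.15 = 17/3.
Need 3.5ⁿ ≥ 17/3 ÷ (1323/3425) = 58225/3969.
3.5² = 12.25 falls short of 58225/3969 but 3.5³ = 42.875 reaches it, so n = 3.

3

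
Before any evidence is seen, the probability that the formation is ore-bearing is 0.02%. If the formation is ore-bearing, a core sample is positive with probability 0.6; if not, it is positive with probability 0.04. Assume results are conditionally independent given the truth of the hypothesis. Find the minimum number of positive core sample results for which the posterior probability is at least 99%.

Prior odds: 0.0002 ÷ 0.9998 = 1/4999.
Likelihood ratio of a positive = 0.6/0.04 = 15.
Target odds: 0.99 ÷ 0.01 = 99.
Require 15ⁿ ≥ 99 ÷ (1/4999) = 494901.
15⁴ = 50625 falls short of 494901 but 15⁵ = 759375 reaches it, so n = 5.

5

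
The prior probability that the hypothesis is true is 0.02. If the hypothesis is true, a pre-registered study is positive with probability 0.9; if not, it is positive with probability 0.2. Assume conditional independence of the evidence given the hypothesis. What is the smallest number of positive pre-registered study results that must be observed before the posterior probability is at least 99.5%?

7

Prior odds = 0.02/0.98 = 1/49.
Likelihood ratio of a positive = 0.9/0.2 = 4.5.
Target odds: 0.995 ÷ 0.005 = 199.
Need (1/49) × 4.5ⁿ ≥ 199, i.e. 4.5ⁿ ≥ 9751.
4.5⁶ = 8303.765625 falls short of 9751 but 4.5⁷ = 4782969/128 reaches it, so n = 7.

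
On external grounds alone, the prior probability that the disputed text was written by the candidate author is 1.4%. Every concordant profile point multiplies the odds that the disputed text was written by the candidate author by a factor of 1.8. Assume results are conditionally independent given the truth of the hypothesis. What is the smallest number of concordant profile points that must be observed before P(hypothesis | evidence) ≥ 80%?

Prior odds = 0.014/0.986 = 7/493.
Likelihood ratio per concordant profile point = 1.8.
Target posterior odds = 0.8/0.2 = 4.
Need (7/493) × 1.8ⁿ ≥ 4, i.e. 1.8ⁿ ≥ 1972/7.
1.8⁹ = 387420489/1953125 falls short of 1972/7 but 1.8¹⁰ ≈357.047 reaches it, so n = 10.

10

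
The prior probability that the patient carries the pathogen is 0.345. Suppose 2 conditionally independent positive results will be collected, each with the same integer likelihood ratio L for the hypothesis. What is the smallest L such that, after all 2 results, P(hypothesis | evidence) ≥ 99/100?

14

Prior odds = 0.345/0.655 = 69/131.
Target odds = 0.99/0.01 = 99.
Need L² ≥ 99 ÷ (69/131) = 4323/23.
13² = 169 < 4323/23 ≤ 196 = 14², so L = 14.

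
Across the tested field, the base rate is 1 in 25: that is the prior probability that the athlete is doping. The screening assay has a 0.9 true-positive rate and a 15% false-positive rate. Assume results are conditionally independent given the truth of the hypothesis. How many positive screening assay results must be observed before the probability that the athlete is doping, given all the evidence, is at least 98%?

Prior odds = 0.04/0.96 = 1/24.
Likelihood ratio of a positive result = 0.9/0.15 = 6.
Target odds: 0.98 ÷ 0.02 = 49.
Require 6ⁿ ≥ 49 ÷ (1/24) = 1176.
6³ = 216 falls short of 1176 but 6⁴ = 1296 reaches it, so n = 4.

4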